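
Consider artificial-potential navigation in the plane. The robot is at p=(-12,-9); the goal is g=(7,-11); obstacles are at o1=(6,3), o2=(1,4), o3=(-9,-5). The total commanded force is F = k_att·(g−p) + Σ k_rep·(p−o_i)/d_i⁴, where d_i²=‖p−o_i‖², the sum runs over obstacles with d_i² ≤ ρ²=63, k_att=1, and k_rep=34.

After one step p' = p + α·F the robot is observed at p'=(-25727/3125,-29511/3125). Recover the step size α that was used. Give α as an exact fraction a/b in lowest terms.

α = 1/5

F_att = 1·(g−p) = 1·(19,-2) = (19.0000,-2.0000)
o1: d²=468 > ρ²=63 → inactive
o2: d²=338 > ρ²=63 → inactive
o3: d²=25 ≤ ρ²=63; F_rep = 34·(-3,-4)/25² = (-0.1632,-0.2176)
F = F_att + ΣF_rep = (18.8368,-2.2176)
Δp = p'−p = (3.7674,-0.4435); α = Δx/Fx = (11773/3125) / (11773/625) = 1/5
check: Δy/Fy = (-1386/3125) / (-1386/625) = 1/5 ✓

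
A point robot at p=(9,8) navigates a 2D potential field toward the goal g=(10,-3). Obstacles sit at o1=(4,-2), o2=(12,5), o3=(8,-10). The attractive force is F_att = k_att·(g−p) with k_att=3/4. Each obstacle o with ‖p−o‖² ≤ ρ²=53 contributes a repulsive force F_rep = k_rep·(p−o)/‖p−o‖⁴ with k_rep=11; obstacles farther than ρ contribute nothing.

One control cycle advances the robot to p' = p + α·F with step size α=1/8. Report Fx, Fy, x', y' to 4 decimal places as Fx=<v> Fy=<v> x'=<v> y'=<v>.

F_att = 3/4·(g−p) = 3/4·(1,-11) = (0.7500,-8.2500)
o1: d²=125 > ρ²=53 → inactive
o2: d²=18 ≤ ρ²=53; F_rep = 11·(-3,3)/18² = (-0.1019,0.1019)
o3: d²=325 > ρ²=53 → inactive
F = F_att + ΣF_rep = (0.6481,-8.1481)
p' = p + 1/8·F = (9.0810,6.9815)

Fx=0.6481 Fy=-8.1481 x'=9.0810 y'=6.9815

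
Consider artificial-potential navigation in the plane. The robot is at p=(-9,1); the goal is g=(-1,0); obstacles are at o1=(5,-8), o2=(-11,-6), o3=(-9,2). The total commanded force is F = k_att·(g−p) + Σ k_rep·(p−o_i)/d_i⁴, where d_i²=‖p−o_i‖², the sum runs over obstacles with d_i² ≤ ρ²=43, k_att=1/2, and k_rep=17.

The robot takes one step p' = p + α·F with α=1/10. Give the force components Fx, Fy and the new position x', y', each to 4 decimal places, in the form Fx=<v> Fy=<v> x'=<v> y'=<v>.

F_att = 1/2·(g−p) = 1/2·(8,-1) = (4.0000,-0.5000)
o1: d²=277 > ρ²=43 → inactive
o2: d²=53 > ρ²=43 → inactive
o3: d²=1 ≤ ρ²=43; F_rep = 17·(0,-1)/1² = (0.0000,-17.0000)
F = F_att + ΣF_rep = (4.0000,-17.5000)
p' = p + 1/10·F = (-8.6000,-0.7500)

Fx=4.0000 Fy=-17.5000 x'=-8.6000 y'=-0.7500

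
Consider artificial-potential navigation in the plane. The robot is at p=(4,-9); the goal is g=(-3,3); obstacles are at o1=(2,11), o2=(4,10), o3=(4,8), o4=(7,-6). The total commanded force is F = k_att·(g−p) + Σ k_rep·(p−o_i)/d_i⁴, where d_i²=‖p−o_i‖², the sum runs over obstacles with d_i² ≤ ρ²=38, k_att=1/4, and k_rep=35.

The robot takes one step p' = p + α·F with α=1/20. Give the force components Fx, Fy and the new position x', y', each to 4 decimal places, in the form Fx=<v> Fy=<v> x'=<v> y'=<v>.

F_att = 1/4·(g−p) = 1/4·(-7,12) = (-1.7500,3.0000)
o1: d²=404 > ρ²=38 → inactive
o2: d²=361 > ρ²=38 → inactive
o3: d²=289 > ρ²=38 → inactive
o4: d²=18 ≤ ρ²=38; F_rep = 35·(-3,-3)/18² = (-0.3241,-0.3241)
F = F_att + ΣF_rep = (-2.0741,2.6759)
p' = p + 1/20·F = (3.8963,-8.8662)

Fx=-2.0741 Fy=2.6759 x'=3.8963 y'=-8.8662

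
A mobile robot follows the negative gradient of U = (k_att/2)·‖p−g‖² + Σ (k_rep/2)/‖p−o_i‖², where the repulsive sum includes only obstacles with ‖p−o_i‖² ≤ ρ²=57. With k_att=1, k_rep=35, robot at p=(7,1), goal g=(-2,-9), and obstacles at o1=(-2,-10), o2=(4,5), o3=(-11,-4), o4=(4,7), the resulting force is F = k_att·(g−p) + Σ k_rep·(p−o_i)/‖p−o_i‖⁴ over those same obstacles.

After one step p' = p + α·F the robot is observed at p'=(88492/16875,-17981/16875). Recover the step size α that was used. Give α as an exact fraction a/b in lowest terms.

α = 1/5

F_att = 1·(g−p) = 1·(-9,-10) = (-9.0000,-10.0000)
o1: d²=202 > ρ²=57 → inactive
o2: d²=25 ≤ ρ²=57; F_rep = 35·(3,-4)/25² = (0.1680,-0.2240)
o3: d²=349 > ρ²=57 → inactive
o4: d²=45 ≤ ρ²=57; F_rep = 35·(3,-6)/45² = (0.0519,-0.1037)
F = F_att + ΣF_rep = (-8.7801,-10.3277)
Δp = p'−p = (-1.7560,-2.0655); α = Δx/Fx = (-29633/16875) / (-29633/3375) = 1/5
check: Δy/Fy = (-34856/16875) / (-34856/3375) = 1/5 ✓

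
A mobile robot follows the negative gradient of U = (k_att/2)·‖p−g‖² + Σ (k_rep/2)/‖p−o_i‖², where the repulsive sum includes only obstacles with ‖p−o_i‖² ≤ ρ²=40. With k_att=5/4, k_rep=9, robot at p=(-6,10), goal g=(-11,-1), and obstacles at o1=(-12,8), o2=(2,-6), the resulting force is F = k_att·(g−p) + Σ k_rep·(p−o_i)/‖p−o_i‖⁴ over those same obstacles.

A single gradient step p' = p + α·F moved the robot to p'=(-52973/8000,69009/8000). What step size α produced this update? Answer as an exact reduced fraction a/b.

α = 1/10

F_att = 5/4·(g−p) = 5/4·(-5,-11) = (-6.2500,-13.7500)
o1: d²=40 ≤ ρ²=40; F_rep = 9·(6,2)/40² = (0.0338,0.0112)
o2: d²=320 > ρ²=40 → inactive
F = F_att + ΣF_rep = (-6.2162,-13.7387)
Δp = p'−p = (-0.6216,-1.3739); α = Δx/Fx = (-4973/8000) / (-4973/800) = 1/10
check: Δy/Fy = (-10991/8000) / (-10991/800) = 1/10 ✓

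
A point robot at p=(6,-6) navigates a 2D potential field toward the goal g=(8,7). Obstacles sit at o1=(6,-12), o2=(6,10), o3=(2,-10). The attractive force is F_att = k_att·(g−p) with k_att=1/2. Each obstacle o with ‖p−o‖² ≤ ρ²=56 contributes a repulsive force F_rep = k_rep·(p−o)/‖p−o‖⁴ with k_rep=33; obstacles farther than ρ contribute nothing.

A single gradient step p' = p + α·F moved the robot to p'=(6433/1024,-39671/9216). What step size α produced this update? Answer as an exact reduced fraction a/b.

F_att = 1/2·(g−p) = 1/2·(2,13) = (1.0000,6.5000)
o1: d²=36 ≤ ρ²=56; F_rep = 33·(0,6)/36² = (0.0000,0.1528)
o2: d²=256 > ρ²=56 → inactive
o3: d²=32 ≤ ρ²=56; F_rep = 33·(4,4)/32² = (0.1289,0.1289)
F = F_att + ΣF_rep = (1.1289,6.7817)
Δp = p'−p = (0.2822,1.6954); α = Δx/Fx = (289/1024) / (289/256) = 1/4
check: Δy/Fy = (15625/9216) / (15625/2304) = 1/4 ✓

α = 1/4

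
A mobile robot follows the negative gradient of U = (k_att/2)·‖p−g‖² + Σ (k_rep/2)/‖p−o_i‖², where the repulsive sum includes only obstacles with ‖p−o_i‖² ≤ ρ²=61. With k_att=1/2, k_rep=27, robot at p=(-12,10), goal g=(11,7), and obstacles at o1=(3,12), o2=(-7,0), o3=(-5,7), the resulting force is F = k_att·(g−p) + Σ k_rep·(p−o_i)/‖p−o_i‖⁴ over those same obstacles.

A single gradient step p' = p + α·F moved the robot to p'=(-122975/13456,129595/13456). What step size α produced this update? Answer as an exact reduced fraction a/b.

F_att = 1/2·(g−p) = 1/2·(23,-3) = (11.5000,-1.5000)
o1: d²=229 > ρ²=61 → inactive
o2: d²=125 > ρ²=61 → inactive
o3: d²=58 ≤ ρ²=61; F_rep = 27·(-7,3)/58² = (-0.0562,0.0241)
F = F_att + ΣF_rep = (11.4438,-1.4759)
Δp = p'−p = (2.8610,-0.3690); α = Δx/Fx = (38497/13456) / (38497/3364) = 1/4
check: Δy/Fy = (-4965/13456) / (-4965/3364) = 1/4 ✓

α = 1/4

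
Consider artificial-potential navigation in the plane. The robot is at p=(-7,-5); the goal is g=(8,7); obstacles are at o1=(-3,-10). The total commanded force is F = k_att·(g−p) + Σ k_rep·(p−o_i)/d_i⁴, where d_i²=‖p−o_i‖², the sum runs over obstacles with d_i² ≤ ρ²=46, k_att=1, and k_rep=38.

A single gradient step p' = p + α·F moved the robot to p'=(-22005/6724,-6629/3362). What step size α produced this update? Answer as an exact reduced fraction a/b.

α = 1/4

F_att = 1·(g−p) = 1·(15,12) = (15.0000,12.0000)
o1: d²=41 ≤ ρ²=46; F_rep = 38·(-4,5)/41² = (-0.0904,0.1130)
F = F_att + ΣF_rep = (14.9096,12.1130)
Δp = p'−p = (3.7274,3.0283); α = Δx/Fx = (25063/6724) / (25063/1681) = 1/4
check: Δy/Fy = (10181/3362) / (20362/1681) = 1/4 ✓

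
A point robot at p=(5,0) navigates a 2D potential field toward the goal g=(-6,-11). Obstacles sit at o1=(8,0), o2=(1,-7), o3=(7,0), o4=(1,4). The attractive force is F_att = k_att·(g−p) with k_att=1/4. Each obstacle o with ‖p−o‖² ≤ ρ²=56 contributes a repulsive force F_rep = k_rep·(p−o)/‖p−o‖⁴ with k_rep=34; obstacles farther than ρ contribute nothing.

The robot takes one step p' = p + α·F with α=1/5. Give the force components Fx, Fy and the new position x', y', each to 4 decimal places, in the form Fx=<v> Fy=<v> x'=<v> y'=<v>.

F_att = 1/4·(g−p) = 1/4·(-11,-11) = (-2.7500,-2.7500)
o1: d²=9 ≤ ρ²=56; F_rep = 34·(-3,0)/9² = (-1.2593,0.0000)
o2: d²=65 > ρ²=56 → inactive
o3: d²=4 ≤ ρ²=56; F_rep = 34·(-2,0)/4² = (-4.2500,0.0000)
o4: d²=32 ≤ ρ²=56; F_rep = 34·(4,-4)/32² = (0.1328,-0.1328)
F = F_att + ΣF_rep = (-8.1264,-2.8828)
p' = p + 1/5·F = (3.3747,-0.5766)

Fx=-8.1264 Fy=-2.8828 x'=3.3747 y'=-0.5766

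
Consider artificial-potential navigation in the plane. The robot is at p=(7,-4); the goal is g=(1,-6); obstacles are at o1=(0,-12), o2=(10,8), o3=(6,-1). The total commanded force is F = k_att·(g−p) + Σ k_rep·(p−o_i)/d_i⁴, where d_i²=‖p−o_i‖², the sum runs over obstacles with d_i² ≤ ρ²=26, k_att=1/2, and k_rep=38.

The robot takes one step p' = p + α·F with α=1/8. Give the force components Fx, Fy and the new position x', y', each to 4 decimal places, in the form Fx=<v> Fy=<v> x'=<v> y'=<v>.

F_att = 1/2·(g−p) = 1/2·(-6,-2) = (-3.0000,-1.0000)
o1: d²=113 > ρ²=26 → inactive
o2: d²=153 > ρ²=26 → inactive
o3: d²=10 ≤ ρ²=26; F_rep = 38·(1,-3)/10² = (0.3800,-1.1400)
F = F_att + ΣF_rep = (-2.6200,-2.1400)
p' = p + 1/8·F = (6.6725,-4.2675)

Fx=-2.6200 Fy=-2.1400 x'=6.6725 y'=-4.2675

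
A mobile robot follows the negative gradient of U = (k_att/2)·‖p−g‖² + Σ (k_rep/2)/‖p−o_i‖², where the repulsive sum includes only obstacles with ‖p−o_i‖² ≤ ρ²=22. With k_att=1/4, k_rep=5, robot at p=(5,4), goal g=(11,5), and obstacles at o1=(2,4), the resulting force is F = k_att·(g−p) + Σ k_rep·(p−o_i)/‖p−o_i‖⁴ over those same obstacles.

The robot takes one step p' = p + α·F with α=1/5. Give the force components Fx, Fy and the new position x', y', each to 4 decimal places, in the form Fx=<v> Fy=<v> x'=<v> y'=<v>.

Fx=1.6852 Fy=0.2500 x'=5.3370 y'=4.0500

F_att = 1/4·(g−p) = 1/4·(6,1) = (1.5000,0.2500)
o1: d²=9 ≤ ρ²=22; F_rep = 5·(3,0)/9² = (0.1852,0.0000)
F = F_att + ΣF_rep = (1.6852,0.2500)
p' = p + 1/5·F = (5.3370,4.0500)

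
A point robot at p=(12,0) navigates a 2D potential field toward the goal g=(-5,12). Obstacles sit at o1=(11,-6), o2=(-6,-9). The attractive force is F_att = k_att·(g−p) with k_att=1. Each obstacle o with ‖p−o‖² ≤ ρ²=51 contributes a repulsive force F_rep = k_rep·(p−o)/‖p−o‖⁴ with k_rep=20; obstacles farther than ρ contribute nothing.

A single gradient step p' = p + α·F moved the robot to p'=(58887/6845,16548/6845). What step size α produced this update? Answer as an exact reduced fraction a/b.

F_att = 1·(g−p) = 1·(-17,12) = (-17.0000,12.0000)
o1: d²=37 ≤ ρ²=51; F_rep = 20·(1,6)/37² = (0.0146,0.0877)
o2: d²=405 > ρ²=51 → inactive
F = F_att + ΣF_rep = (-16.9854,12.0877)
Δp = p'−p = (-3.3971,2.4175); α = Δx/Fx = (-23253/6845) / (-23253/1369) = 1/5
check: Δy/Fy = (16548/6845) / (16548/1369) = 1/5 ✓

α = 1/5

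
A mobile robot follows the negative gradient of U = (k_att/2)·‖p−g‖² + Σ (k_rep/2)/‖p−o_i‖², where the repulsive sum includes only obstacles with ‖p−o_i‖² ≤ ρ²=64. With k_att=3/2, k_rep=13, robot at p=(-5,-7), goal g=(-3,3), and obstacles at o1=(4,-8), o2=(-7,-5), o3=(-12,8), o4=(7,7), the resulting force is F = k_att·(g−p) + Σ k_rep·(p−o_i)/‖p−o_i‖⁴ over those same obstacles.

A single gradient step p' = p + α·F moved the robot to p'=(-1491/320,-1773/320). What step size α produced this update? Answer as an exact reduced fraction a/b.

F_att = 3/2·(g−p) = 3/2·(2,10) = (3.0000,15.0000)
o1: d²=82 > ρ²=64 → inactive
o2: d²=8 ≤ ρ²=64; F_rep = 13·(2,-2)/8² = (0.4062,-0.4062)
o3: d²=274 > ρ²=64 → inactive
o4: d²=340 > ρ²=64 → inactive
F = F_att + ΣF_rep = (3.4062,14.5938)
Δp = p'−p = (0.3406,1.4594); α = Δx/Fx = (109/320) / (109/32) = 1/10
check: Δy/Fy = (467/320) / (467/32) = 1/10 ✓

α = 1/10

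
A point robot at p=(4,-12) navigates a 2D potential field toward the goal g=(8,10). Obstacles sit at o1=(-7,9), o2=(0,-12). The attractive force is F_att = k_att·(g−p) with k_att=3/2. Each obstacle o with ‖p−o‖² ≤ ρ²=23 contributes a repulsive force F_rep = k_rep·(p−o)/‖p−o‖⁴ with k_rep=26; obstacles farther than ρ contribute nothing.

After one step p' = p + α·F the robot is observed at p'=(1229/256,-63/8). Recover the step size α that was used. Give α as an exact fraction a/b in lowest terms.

α = 1/8

F_att = 3/2·(g−p) = 3/2·(4,22) = (6.0000,33.0000)
o1: d²=562 > ρ²=23 → inactive
o2: d²=16 ≤ ρ²=23; F_rep = 26·(4,0)/16² = (0.4062,0.0000)
F = F_att + ΣF_rep = (6.4062,33.0000)
Δp = p'−p = (0.8008,4.1250); α = Δx/Fx = (205/256) / (205/32) = 1/8
check: Δy/Fy = (33/8) / (33) = 1/8 ✓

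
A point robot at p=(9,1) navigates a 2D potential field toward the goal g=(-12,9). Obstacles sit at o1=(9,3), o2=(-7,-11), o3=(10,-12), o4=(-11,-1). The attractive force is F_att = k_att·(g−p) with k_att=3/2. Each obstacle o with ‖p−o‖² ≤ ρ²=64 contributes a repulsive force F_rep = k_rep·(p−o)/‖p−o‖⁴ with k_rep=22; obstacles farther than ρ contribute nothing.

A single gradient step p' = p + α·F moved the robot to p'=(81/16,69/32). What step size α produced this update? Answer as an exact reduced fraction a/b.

F_att = 3/2·(g−p) = 3/2·(-21,8) = (-31.5000,12.0000)
o1: d²=4 ≤ ρ²=64; F_rep = 22·(0,-2)/4² = (0.0000,-2.7500)
o2: d²=400 > ρ²=64 → inactive
o3: d²=170 > ρ²=64 → inactive
o4: d²=404 > ρ²=64 → inactive
F = F_att + ΣF_rep = (-31.5000,9.2500)
Δp = p'−p = (-3.9375,1.1562); α = Δx/Fx = (-63/16) / (-63/2) = 1/8
check: Δy/Fy = (37/32) / (37/4) = 1/8 ✓

α = 1/8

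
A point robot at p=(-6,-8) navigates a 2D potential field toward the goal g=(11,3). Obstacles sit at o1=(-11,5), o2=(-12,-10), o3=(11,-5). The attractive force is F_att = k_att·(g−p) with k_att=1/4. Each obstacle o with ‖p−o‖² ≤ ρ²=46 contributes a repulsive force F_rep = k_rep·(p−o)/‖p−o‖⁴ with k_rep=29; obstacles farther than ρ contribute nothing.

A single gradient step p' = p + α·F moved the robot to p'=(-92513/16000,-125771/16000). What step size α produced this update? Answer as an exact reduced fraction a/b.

α = 1/20

F_att = 1/4·(g−p) = 1/4·(17,11) = (4.2500,2.7500)
o1: d²=194 > ρ²=46 → inactive
o2: d²=40 ≤ ρ²=46; F_rep = 29·(6,2)/40² = (0.1087,0.0362)
o3: d²=298 > ρ²=46 → inactive
F = F_att + ΣF_rep = (4.3587,2.7862)
Δp = p'−p = (0.2179,0.1393); α = Δx/Fx = (3487/16000) / (3487/800) = 1/20
check: Δy/Fy = (2229/16000) / (2229/800) = 1/20 ✓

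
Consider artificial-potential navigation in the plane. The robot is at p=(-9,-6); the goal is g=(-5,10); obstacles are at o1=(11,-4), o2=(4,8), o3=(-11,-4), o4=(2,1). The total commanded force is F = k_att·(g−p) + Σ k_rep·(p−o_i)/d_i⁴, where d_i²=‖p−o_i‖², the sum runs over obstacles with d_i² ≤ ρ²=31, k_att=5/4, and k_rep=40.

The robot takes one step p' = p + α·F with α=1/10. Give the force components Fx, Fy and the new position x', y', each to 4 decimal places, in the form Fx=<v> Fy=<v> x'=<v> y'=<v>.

F_att = 5/4·(g−p) = 5/4·(4,16) = (5.0000,20.0000)
o1: d²=404 > ρ²=31 → inactive
o2: d²=365 > ρ²=31 → inactive
o3: d²=8 ≤ ρ²=31; F_rep = 40·(2,-2)/8² = (1.2500,-1.2500)
o4: d²=170 > ρ²=31 → inactive
F = F_att + ΣF_rep = (6.2500,18.7500)
p' = p + 1/10·F = (-8.3750,-4.1250)

Fx=6.2500 Fy=18.7500 x'=-8.3750 y'=-4.1250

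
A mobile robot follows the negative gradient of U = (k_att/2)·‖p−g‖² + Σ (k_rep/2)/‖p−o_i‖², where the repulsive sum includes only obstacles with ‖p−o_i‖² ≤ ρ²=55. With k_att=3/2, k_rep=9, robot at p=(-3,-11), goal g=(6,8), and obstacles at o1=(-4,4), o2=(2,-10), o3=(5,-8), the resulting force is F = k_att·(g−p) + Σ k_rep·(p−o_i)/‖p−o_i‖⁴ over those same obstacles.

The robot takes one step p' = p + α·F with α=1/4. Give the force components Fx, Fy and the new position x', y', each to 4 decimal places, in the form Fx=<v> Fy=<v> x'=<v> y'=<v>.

F_att = 3/2·(g−p) = 3/2·(9,19) = (13.5000,28.5000)
o1: d²=226 > ρ²=55 → inactive
o2: d²=26 ≤ ρ²=55; F_rep = 9·(-5,-1)/26² = (-0.0666,-0.0133)
o3: d²=73 > ρ²=55 → inactive
F = F_att + ΣF_rep = (13.4334,28.4867)
p' = p + 1/4·F = (0.3584,-3.8783)

Fx=13.4334 Fy=28.4867 x'=0.3584 y'=-3.8783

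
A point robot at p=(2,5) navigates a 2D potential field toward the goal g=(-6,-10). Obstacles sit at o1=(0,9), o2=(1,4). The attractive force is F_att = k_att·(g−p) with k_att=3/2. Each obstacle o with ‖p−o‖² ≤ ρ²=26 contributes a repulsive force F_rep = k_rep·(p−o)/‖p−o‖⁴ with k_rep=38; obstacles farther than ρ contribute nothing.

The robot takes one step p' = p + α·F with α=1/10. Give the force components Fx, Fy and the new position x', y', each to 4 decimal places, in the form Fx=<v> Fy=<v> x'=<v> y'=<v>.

Fx=-2.3100 Fy=-13.3800 x'=1.7690 y'=3.6620

F_att = 3/2·(g−p) = 3/2·(-8,-15) = (-12.0000,-22.5000)
o1: d²=20 ≤ ρ²=26; F_rep = 38·(2,-4)/20² = (0.1900,-0.3800)
o2: d²=2 ≤ ρ²=26; F_rep = 38·(1,1)/2² = (9.5000,9.5000)
F = F_att + ΣF_rep = (-2.3100,-13.3800)
p' = p + 1/10·F = (1.7690,3.6620)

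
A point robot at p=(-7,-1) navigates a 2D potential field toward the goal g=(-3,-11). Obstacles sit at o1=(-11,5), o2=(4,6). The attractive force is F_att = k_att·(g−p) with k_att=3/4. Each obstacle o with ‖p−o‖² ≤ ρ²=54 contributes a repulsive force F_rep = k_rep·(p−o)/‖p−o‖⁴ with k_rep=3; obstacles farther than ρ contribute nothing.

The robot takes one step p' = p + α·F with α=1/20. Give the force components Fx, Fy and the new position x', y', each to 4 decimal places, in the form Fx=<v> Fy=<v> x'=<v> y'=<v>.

F_att = 3/4·(g−p) = 3/4·(4,-10) = (3.0000,-7.5000)
o1: d²=52 ≤ ρ²=54; F_rep = 3·(4,-6)/52² = (0.0044,-0.0067)
o2: d²=170 > ρ²=54 → inactive
F = F_att + ΣF_rep = (3.0044,-7.5067)
p' = p + 1/20·F = (-6.8498,-1.3753)

Fx=3.0044 Fy=-7.5067 x'=-6.8498 y'=-1.3753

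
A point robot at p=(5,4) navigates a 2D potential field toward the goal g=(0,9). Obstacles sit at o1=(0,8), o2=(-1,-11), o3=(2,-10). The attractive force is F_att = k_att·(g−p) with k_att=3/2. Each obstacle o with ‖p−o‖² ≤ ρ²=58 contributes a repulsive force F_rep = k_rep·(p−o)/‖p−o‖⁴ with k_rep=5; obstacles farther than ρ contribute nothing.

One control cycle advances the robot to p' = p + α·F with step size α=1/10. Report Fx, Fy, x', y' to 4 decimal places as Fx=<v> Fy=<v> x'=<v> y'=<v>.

F_att = 3/2·(g−p) = 3/2·(-5,5) = (-7.5000,7.5000)
o1: d²=41 ≤ ρ²=58; F_rep = 5·(5,-4)/41² = (0.0149,-0.0119)
o2: d²=261 > ρ²=58 → inactive
o3: d²=205 > ρ²=58 → inactive
F = F_att + ΣF_rep = (-7.4851,7.4881)
p' = p + 1/10·F = (4.2515,4.7488)

Fx=-7.4851 Fy=7.4881 x'=4.2515 y'=4.7488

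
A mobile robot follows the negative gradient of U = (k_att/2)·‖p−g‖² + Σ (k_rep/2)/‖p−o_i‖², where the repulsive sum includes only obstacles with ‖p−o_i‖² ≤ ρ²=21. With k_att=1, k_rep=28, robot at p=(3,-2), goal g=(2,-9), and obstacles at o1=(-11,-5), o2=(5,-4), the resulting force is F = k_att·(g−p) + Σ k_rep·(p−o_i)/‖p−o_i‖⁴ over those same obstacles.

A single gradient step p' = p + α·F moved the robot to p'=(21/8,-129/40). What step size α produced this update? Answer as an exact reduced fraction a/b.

F_att = 1·(g−p) = 1·(-1,-7) = (-1.0000,-7.0000)
o1: d²=205 > ρ²=21 → inactive
o2: d²=8 ≤ ρ²=21; F_rep = 28·(-2,2)/8² = (-0.8750,0.8750)
F = F_att + ΣF_rep = (-1.8750,-6.1250)
Δp = p'−p = (-0.3750,-1.2250); α = Δx/Fx = (-3/8) / (-15/8) = 1/5
check: Δy/Fy = (-49/40) / (-49/8) = 1/5 ✓

α = 1/5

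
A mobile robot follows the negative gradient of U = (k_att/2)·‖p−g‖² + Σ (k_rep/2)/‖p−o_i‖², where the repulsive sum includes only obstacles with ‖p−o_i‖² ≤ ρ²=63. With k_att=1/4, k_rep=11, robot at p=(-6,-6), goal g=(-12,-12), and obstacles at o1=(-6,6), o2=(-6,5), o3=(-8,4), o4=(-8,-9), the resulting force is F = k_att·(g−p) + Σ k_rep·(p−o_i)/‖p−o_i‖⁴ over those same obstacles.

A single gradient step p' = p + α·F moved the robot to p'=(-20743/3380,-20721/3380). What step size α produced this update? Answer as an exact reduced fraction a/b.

α = 1/10

F_att = 1/4·(g−p) = 1/4·(-6,-6) = (-1.5000,-1.5000)
o1: d²=144 > ρ²=63 → inactive
o2: d²=121 > ρ²=63 → inactive
o3: d²=104 > ρ²=63 → inactive
o4: d²=13 ≤ ρ²=63; F_rep = 11·(2,3)/13² = (0.1302,0.1953)
F = F_att + ΣF_rep = (-1.3698,-1.3047)
Δp = p'−p = (-0.1370,-0.1305); α = Δx/Fx = (-463/3380) / (-463/338) = 1/10
check: Δy/Fy = (-441/3380) / (-441/338) = 1/10 ✓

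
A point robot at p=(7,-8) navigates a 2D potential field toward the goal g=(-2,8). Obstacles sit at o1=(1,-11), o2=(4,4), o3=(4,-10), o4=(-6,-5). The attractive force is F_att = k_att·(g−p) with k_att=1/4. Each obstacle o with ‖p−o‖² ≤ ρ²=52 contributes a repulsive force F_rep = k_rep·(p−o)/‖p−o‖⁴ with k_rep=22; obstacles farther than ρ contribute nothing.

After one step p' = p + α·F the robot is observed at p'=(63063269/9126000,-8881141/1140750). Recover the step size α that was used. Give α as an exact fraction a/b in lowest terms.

α = 1/20

F_att = 1/4·(g−p) = 1/4·(-9,16) = (-2.2500,4.0000)
o1: d²=45 ≤ ρ²=52; F_rep = 22·(6,3)/45² = (0.0652,0.0326)
o2: d²=153 > ρ²=52 → inactive
o3: d²=13 ≤ ρ²=52; F_rep = 22·(3,2)/13² = (0.3905,0.2604)
o4: d²=178 > ρ²=52 → inactive
F = F_att + ΣF_rep = (-1.7943,4.2929)
Δp = p'−p = (-0.0897,0.2146); α = Δx/Fx = (-818731/9126000) / (-818731/456300) = 1/20
check: Δy/Fy = (244859/1140750) / (489718/114075) = 1/20 ✓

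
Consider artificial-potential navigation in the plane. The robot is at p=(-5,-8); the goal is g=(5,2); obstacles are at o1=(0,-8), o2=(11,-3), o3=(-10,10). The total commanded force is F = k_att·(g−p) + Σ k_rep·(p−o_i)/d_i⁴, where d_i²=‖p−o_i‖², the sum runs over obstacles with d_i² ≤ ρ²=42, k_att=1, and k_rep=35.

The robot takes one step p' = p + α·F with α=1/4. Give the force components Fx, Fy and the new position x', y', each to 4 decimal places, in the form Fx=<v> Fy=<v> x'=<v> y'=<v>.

F_att = 1·(g−p) = 1·(10,10) = (10.0000,10.0000)
o1: d²=25 ≤ ρ²=42; F_rep = 35·(-5,0)/25² = (-0.2800,0.0000)
o2: d²=281 > ρ²=42 → inactive
o3: d²=349 > ρ²=42 → inactive
F = F_att + ΣF_rep = (9.7200,10.0000)
p' = p + 1/4·F = (-2.5700,-5.5000)

Fx=9.7200 Fy=10.0000 x'=-2.5700 y'=-5.5000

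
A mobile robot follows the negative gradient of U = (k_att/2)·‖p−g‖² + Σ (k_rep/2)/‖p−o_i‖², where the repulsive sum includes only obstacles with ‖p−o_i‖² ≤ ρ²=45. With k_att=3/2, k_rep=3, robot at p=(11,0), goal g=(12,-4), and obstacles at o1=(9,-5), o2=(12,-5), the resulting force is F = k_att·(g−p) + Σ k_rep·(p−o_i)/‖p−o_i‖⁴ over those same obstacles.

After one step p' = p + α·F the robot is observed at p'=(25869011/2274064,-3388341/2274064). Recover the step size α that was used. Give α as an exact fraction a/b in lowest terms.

α = 1/4

F_att = 3/2·(g−p) = 3/2·(1,-4) = (1.5000,-6.0000)
o1: d²=29 ≤ ρ²=45; F_rep = 3·(2,5)/29² = (0.0071,0.0178)
o2: d²=26 ≤ ρ²=45; F_rep = 3·(-1,5)/26² = (-0.0044,0.0222)
F = F_att + ΣF_rep = (1.5027,-5.9600)
Δp = p'−p = (0.3757,-1.4900); α = Δx/Fx = (854307/2274064) / (854307/568516) = 1/4
check: Δy/Fy = (-3388341/2274064) / (-3388341/568516) = 1/4 ✓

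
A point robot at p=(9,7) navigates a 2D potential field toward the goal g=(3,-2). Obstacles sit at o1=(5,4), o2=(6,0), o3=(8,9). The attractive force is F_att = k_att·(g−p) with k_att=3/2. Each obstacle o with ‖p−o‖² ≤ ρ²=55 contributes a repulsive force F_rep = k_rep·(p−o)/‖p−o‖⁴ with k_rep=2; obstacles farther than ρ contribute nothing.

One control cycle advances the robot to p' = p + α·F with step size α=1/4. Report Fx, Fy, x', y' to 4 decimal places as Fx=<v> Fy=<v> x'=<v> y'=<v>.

F_att = 3/2·(g−p) = 3/2·(-6,-9) = (-9.0000,-13.5000)
o1: d²=25 ≤ ρ²=55; F_rep = 2·(4,3)/25² = (0.0128,0.0096)
o2: d²=58 > ρ²=55 → inactive
o3: d²=5 ≤ ρ²=55; F_rep = 2·(1,-2)/5² = (0.0800,-0.1600)
F = F_att + ΣF_rep = (-8.9072,-13.6504)
p' = p + 1/4·F = (6.7732,3.5874)

Fx=-8.9072 Fy=-13.6504 x'=6.7732 y'=3.5874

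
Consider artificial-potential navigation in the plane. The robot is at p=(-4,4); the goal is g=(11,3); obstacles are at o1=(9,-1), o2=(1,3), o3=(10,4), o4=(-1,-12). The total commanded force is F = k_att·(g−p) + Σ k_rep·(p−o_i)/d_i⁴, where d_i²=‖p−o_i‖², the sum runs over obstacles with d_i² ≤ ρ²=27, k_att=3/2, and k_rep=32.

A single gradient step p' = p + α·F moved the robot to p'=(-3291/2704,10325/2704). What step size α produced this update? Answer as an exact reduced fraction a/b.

F_att = 3/2·(g−p) = 3/2·(15,-1) = (22.5000,-1.5000)
o1: d²=194 > ρ²=27 → inactive
o2: d²=26 ≤ ρ²=27; F_rep = 32·(-5,1)/26² = (-0.2367,0.0473)
o3: d²=196 > ρ²=27 → inactive
o4: d²=265 > ρ²=27 → inactive
F = F_att + ΣF_rep = (22.2633,-1.4527)
Δp = p'−p = (2.7829,-0.1816); α = Δx/Fx = (7525/2704) / (7525/338) = 1/8
check: Δy/Fy = (-491/2704) / (-491/338) = 1/8 ✓

α = 1/8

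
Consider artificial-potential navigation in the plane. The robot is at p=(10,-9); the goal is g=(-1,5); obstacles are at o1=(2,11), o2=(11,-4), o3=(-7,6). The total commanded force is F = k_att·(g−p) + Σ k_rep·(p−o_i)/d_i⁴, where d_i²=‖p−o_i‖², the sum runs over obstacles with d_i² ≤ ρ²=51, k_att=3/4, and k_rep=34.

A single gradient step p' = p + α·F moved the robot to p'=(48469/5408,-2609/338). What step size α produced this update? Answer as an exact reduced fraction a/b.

α = 1/8

F_att = 3/4·(g−p) = 3/4·(-11,14) = (-8.2500,10.5000)
o1: d²=464 > ρ²=51 → inactive
o2: d²=26 ≤ ρ²=51; F_rep = 34·(-1,-5)/26² = (-0.0503,-0.2515)
o3: d²=514 > ρ²=51 → inactive
F = F_att + ΣF_rep = (-8.3003,10.2485)
Δp = p'−p = (-1.0375,1.2811); α = Δx/Fx = (-5611/5408) / (-5611/676) = 1/8
check: Δy/Fy = (433/338) / (1732/169) = 1/8 ✓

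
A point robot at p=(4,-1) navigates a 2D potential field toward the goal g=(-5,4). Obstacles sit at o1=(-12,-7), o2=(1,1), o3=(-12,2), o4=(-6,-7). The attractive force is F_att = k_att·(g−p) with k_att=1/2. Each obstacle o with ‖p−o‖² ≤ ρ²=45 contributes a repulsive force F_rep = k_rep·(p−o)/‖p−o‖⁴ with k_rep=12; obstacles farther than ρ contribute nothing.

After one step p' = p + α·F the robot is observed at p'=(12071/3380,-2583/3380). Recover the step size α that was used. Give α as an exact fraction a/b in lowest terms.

α = 1/10

F_att = 1/2·(g−p) = 1/2·(-9,5) = (-4.5000,2.5000)
o1: d²=292 > ρ²=45 → inactive
o2: d²=13 ≤ ρ²=45; F_rep = 12·(3,-2)/13² = (0.2130,-0.1420)
o3: d²=265 > ρ²=45 → inactive
o4: d²=136 > ρ²=45 → inactive
F = F_att + ΣF_rep = (-4.2870,2.3580)
Δp = p'−p = (-0.4287,0.2358); α = Δx/Fx = (-1449/3380) / (-1449/338) = 1/10
check: Δy/Fy = (797/3380) / (797/338) = 1/10 ✓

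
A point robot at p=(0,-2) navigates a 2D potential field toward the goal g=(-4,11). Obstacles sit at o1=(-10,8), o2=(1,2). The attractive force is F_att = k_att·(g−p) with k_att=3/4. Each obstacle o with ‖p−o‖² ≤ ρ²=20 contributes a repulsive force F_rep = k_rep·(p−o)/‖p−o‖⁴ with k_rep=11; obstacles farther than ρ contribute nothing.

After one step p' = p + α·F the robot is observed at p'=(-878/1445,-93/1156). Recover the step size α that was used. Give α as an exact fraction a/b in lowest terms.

F_att = 3/4·(g−p) = 3/4·(-4,13) = (-3.0000,9.7500)
o1: d²=200 > ρ²=20 → inactive
o2: d²=17 ≤ ρ²=20; F_rep = 11·(-1,-4)/17² = (-0.0381,-0.1522)
F = F_att + ΣF_rep = (-3.0381,9.5978)
Δp = p'−p = (-0.6076,1.9196); α = Δx/Fx = (-878/1445) / (-878/289) = 1/5
check: Δy/Fy = (2219/1156) / (11095/1156) = 1/5 ✓

α = 1/5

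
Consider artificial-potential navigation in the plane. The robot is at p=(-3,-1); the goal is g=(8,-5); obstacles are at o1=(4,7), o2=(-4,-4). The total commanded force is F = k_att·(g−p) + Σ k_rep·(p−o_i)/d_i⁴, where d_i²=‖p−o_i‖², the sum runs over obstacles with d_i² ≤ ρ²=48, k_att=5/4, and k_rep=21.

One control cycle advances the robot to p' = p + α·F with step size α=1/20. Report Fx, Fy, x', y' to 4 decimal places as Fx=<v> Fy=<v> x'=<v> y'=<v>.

F_att = 5/4·(g−p) = 5/4·(11,-4) = (13.7500,-5.0000)
o1: d²=113 > ρ²=48 → inactive
o2: d²=10 ≤ ρ²=48; F_rep = 21·(1,3)/10² = (0.2100,0.6300)
F = F_att + ΣF_rep = (13.9600,-4.3700)
p' = p + 1/20·F = (-2.3020,-1.2185)

Fx=13.9600 Fy=-4.3700 x'=-2.3020 y'=-1.2185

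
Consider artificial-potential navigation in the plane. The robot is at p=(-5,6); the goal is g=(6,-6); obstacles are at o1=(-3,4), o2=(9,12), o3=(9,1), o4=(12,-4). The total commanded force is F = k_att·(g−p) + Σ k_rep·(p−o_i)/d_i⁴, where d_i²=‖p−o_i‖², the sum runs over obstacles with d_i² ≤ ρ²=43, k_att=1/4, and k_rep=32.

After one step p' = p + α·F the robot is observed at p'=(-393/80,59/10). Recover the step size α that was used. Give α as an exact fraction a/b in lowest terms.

α = 1/20

F_att = 1/4·(g−p) = 1/4·(11,-12) = (2.7500,-3.0000)
o1: d²=8 ≤ ρ²=43; F_rep = 32·(-2,2)/8² = (-1.0000,1.0000)
o2: d²=232 > ρ²=43 → inactive
o3: d²=221 > ρ²=43 → inactive
o4: d²=389 > ρ²=43 → inactive
F = F_att + ΣF_rep = (1.7500,-2.0000)
Δp = p'−p = (0.0875,-0.1000); α = Δx/Fx = (7/80) / (7/4) = 1/20
check: Δy/Fy = (-1/10) / (-2) = 1/20 ✓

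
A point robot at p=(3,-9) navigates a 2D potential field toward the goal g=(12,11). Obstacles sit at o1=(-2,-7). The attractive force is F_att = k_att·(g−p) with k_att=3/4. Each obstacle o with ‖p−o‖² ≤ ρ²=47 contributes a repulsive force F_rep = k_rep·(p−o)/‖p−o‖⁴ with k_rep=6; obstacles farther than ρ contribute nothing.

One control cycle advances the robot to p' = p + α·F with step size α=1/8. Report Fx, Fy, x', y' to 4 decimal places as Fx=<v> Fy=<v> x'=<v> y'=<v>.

Fx=6.7857 Fy=14.9857 x'=3.8482 y'=-7.1268

F_att = 3/4·(g−p) = 3/4·(9,20) = (6.7500,15.0000)
o1: d²=29 ≤ ρ²=47; F_rep = 6·(5,-2)/29² = (0.0357,-0.0143)
F = F_att + ΣF_rep = (6.7857,14.9857)
p' = p + 1/8·F = (3.8482,-7.1268)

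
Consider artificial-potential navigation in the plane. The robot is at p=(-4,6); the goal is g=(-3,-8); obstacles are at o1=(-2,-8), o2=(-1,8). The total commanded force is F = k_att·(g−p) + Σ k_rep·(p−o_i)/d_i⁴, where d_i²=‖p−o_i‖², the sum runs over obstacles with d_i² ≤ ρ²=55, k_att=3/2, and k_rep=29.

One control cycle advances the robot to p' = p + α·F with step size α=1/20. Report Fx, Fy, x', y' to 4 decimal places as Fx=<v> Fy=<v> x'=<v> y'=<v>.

F_att = 3/2·(g−p) = 3/2·(1,-14) = (1.5000,-21.0000)
o1: d²=200 > ρ²=55 → inactive
o2: d²=13 ≤ ρ²=55; F_rep = 29·(-3,-2)/13² = (-0.5148,-0.3432)
F = F_att + ΣF_rep = (0.9852,-21.3432)
p' = p + 1/20·F = (-3.9507,4.9328)

Fx=0.9852 Fy=-21.3432 x'=-3.9507 y'=4.9328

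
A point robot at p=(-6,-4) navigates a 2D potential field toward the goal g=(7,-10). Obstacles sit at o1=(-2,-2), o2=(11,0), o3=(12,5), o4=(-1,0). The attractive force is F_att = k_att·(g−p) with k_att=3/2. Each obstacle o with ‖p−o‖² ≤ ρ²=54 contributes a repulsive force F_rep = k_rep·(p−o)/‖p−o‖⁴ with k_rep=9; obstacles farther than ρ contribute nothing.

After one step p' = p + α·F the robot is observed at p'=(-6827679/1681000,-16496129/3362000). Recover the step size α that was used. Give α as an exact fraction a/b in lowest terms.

α = 1/10

F_att = 3/2·(g−p) = 3/2·(13,-6) = (19.5000,-9.0000)
o1: d²=20 ≤ ρ²=54; F_rep = 9·(-4,-2)/20² = (-0.0900,-0.0450)
o2: d²=305 > ρ²=54 → inactive
o3: d²=405 > ρ²=54 → inactive
o4: d²=41 ≤ ρ²=54; F_rep = 9·(-5,-4)/41² = (-0.0268,-0.0214)
F = F_att + ΣF_rep = (19.3832,-9.0664)
Δp = p'−p = (1.9383,-0.9066); α = Δx/Fx = (3258321/1681000) / (3258321/168100) = 1/10
check: Δy/Fy = (-3048129/3362000) / (-3048129/336200) = 1/10 ✓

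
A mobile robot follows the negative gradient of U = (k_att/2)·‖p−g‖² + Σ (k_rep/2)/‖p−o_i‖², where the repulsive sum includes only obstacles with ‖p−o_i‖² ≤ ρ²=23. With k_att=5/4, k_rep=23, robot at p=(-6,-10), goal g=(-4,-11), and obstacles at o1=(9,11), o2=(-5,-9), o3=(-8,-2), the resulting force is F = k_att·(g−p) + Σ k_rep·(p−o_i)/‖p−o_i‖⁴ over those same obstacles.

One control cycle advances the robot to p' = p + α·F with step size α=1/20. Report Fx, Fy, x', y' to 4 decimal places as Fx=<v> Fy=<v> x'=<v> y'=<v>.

Fx=-3.2500 Fy=-7.0000 x'=-6.1625 y'=-10.3500

F_att = 5/4·(g−p) = 5/4·(2,-1) = (2.5000,-1.2500)
o1: d²=666 > ρ²=23 → inactive
o2: d²=2 ≤ ρ²=23; F_rep = 23·(-1,-1)/2² = (-5.7500,-5.7500)
o3: d²=68 > ρ²=23 → inactive
F = F_att + ΣF_rep = (-3.2500,-7.0000)
p' = p + 1/20·F = (-6.1625,-10.3500)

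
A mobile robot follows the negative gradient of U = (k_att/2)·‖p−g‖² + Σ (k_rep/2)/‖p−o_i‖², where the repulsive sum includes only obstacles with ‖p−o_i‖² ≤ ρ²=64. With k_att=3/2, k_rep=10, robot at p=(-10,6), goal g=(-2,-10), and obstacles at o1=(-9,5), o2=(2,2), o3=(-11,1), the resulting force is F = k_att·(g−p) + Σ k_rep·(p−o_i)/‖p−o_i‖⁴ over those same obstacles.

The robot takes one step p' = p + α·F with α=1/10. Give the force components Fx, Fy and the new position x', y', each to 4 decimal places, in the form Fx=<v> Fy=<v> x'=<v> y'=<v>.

F_att = 3/2·(g−p) = 3/2·(8,-16) = (12.0000,-24.0000)
o1: d²=2 ≤ ρ²=64; F_rep = 10·(-1,1)/2² = (-2.5000,2.5000)
o2: d²=160 > ρ²=64 → inactive
o3: d²=26 ≤ ρ²=64; F_rep = 10·(1,5)/26² = (0.0148,0.0740)
F = F_att + ΣF_rep = (9.5148,-21.4260)
p' = p + 1/10·F = (-9.0485,3.8574)

Fx=9.5148 Fy=-21.4260 x'=-9.0485 y'=3.8574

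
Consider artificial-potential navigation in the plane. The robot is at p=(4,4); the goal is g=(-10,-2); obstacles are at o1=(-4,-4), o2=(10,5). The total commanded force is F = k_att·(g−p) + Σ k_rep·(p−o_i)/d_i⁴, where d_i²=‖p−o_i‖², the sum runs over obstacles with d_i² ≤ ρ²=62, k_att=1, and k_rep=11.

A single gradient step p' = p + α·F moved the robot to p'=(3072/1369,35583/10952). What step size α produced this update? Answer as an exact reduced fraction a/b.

α = 1/8

F_att = 1·(g−p) = 1·(-14,-6) = (-14.0000,-6.0000)
o1: d²=128 > ρ²=62 → inactive
o2: d²=37 ≤ ρ²=62; F_rep = 11·(-6,-1)/37² = (-0.0482,-0.0080)
F = F_att + ΣF_rep = (-14.0482,-6.0080)
Δp = p'−p = (-1.7560,-0.7510); α = Δx/Fx = (-2404/1369) / (-19232/1369) = 1/8
check: Δy/Fy = (-8225/10952) / (-8225/1369) = 1/8 ✓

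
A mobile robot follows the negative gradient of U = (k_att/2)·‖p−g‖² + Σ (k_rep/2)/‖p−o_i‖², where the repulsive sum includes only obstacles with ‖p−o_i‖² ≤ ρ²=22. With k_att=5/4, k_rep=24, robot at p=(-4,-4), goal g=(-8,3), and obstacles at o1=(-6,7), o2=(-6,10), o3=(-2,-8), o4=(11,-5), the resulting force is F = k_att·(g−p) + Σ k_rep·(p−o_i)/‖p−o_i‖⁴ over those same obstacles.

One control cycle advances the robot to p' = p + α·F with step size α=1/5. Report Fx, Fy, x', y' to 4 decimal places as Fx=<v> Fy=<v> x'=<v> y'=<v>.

F_att = 5/4·(g−p) = 5/4·(-4,7) = (-5.0000,8.7500)
o1: d²=125 > ρ²=22 → inactive
o2: d²=200 > ρ²=22 → inactive
o3: d²=20 ≤ ρ²=22; F_rep = 24·(-2,4)/20² = (-0.1200,0.2400)
o4: d²=226 > ρ²=22 → inactive
F = F_att + ΣF_rep = (-5.1200,8.9900)
p' = p + 1/5·F = (-5.0240,-2.2020)

Fx=-5.1200 Fy=8.9900 x'=-5.0240 y'=-2.2020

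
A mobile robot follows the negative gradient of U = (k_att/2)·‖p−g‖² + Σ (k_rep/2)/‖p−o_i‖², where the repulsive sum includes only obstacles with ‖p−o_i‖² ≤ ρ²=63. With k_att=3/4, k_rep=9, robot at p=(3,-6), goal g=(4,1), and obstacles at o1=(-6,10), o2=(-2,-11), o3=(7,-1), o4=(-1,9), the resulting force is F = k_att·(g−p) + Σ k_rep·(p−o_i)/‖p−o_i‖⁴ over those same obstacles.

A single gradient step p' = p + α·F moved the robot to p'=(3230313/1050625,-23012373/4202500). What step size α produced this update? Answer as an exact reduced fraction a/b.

F_att = 3/4·(g−p) = 3/4·(1,7) = (0.7500,5.2500)
o1: d²=337 > ρ²=63 → inactive
o2: d²=50 ≤ ρ²=63; F_rep = 9·(5,5)/50² = (0.0180,0.0180)
o3: d²=41 ≤ ρ²=63; F_rep = 9·(-4,-5)/41² = (-0.0214,-0.0268)
o4: d²=241 > ρ²=63 → inactive
F = F_att + ΣF_rep = (0.7466,5.2412)
Δp = p'−p = (0.0747,0.5241); α = Δx/Fx = (78438/1050625) / (156876/210125) = 1/10
check: Δy/Fy = (2202627/4202500) / (2202627/420250) = 1/10 ✓

α = 1/10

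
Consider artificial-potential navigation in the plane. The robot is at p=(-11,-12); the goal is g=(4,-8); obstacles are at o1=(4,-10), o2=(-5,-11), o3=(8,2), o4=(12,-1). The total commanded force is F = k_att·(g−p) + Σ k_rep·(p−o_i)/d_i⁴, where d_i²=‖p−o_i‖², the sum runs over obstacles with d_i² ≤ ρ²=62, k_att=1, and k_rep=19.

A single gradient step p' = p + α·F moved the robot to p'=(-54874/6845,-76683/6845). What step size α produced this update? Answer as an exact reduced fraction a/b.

α = 1/5

F_att = 1·(g−p) = 1·(15,4) = (15.0000,4.0000)
o1: d²=229 > ρ²=62 → inactive
o2: d²=37 ≤ ρ²=62; F_rep = 19·(-6,-1)/37² = (-0.0833,-0.0139)
o3: d²=557 > ρ²=62 → inactive
o4: d²=650 > ρ²=62 → inactive
F = F_att + ΣF_rep = (14.9167,3.9861)
Δp = p'−p = (2.9833,0.7972); α = Δx/Fx = (20421/6845) / (20421/1369) = 1/5
check: Δy/Fy = (5457/6845) / (5457/1369) = 1/5 ✓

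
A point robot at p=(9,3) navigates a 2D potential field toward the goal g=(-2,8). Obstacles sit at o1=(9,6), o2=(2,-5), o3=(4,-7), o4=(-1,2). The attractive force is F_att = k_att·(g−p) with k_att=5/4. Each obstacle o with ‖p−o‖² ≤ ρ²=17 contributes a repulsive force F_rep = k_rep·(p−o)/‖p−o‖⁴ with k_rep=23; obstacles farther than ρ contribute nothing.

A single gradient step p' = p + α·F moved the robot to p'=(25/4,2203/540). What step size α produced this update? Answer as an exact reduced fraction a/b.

α = 1/5

F_att = 5/4·(g−p) = 5/4·(-11,5) = (-13.7500,6.2500)
o1: d²=9 ≤ ρ²=17; F_rep = 23·(0,-3)/9² = (0.0000,-0.8519)
o2: d²=113 > ρ²=17 → inactive
o3: d²=125 > ρ²=17 → inactive
o4: d²=101 > ρ²=17 → inactive
F = F_att + ΣF_rep = (-13.7500,5.3981)
Δp = p'−p = (-2.7500,1.0796); α = Δx/Fx = (-11/4) / (-55/4) = 1/5
check: Δy/Fy = (583/540) / (583/108) = 1/5 ✓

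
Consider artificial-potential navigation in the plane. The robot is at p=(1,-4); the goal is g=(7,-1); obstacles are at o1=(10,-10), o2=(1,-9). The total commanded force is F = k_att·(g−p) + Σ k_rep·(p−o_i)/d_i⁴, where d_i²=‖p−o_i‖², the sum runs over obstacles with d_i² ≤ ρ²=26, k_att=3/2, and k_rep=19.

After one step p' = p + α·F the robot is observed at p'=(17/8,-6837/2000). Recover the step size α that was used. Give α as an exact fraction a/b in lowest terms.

F_att = 3/2·(g−p) = 3/2·(6,3) = (9.0000,4.5000)
o1: d²=117 > ρ²=26 → inactive
o2: d²=25 ≤ ρ²=26; F_rep = 19·(0,5)/25² = (0.0000,0.1520)
F = F_att + ΣF_rep = (9.0000,4.6520)
Δp = p'−p = (1.1250,0.5815); α = Δx/Fx = (9/8) / (9) = 1/8
check: Δy/Fy = (1163/2000) / (1163/250) = 1/8 ✓

α = 1/8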